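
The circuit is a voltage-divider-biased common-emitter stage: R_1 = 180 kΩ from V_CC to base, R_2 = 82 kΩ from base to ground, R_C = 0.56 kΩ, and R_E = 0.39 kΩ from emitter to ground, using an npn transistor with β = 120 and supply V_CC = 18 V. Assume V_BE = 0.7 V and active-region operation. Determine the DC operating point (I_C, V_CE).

I_C ≈ 5.7 mA, V_CE ≈ 13 V

Thevenize the base divider: V_Th = V_CC·R_2/(R_1+R_2) = 18×82/262 = 5.63 V, R_Th = R_1‖R_2 = 56.3 kΩ.
Base-emitter loop: V_Th = I_B·R_Th + V_BE + (β+1)I_B·R_E, so I_B = (5.63 − 0.7) / (56.3 + 121×0.39) = 0.0477 mA.
I_C = β·I_B = 120×0.0477 = 5.72 mA, and I_E = (β+1)I_B = 5.77 mA.
V_CE = V_CC − I_C·R_C − I_E·R_E = 18 − 5.72×0.56 − 5.77×0.39 = 12.5 V.
V_CE = 12.5 V > 0.2 V confirms active-region operation.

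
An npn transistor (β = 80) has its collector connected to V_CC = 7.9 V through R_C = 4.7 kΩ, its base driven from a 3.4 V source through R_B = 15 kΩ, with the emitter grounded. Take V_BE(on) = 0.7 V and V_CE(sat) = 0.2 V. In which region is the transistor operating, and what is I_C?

saturation; I_C ≈ 1.6 mA

Assume active: I_B = (3.4 − 0.7)/15 = 0.18 mA, giving I_C = β·I_B = 14.4 mA.
But then V_CE = 7.9 − 14.4×4.7 = -59.8 V < V_CE(sat) = 0.2 V — impossible in the active region.
So the transistor is saturated. With V_CE = 0.2 V, I_C = (V_CC − 0.2)/R_C = 7.7/4.7 = 1.64 mA.
Check: β·I_B = 14.4 mA > I_C = 1.64 mA, confirming saturation.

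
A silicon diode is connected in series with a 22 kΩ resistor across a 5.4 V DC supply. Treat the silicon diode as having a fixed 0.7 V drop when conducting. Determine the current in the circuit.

I ≈ 0.21 mA

KVL around the loop: 5.4 = V_D + I·R = 0.7 + I × 22 kΩ.
So I = (5.4 − 0.7) / 22 kΩ = 4.7 / 22 = 0.214 mA.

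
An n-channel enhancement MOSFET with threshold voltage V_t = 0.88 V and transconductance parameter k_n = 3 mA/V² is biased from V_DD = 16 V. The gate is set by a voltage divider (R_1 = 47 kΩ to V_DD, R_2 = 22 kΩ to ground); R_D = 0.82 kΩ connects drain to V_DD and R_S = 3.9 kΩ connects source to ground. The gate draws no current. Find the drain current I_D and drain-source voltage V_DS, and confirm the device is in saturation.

V_G = V_DD·R_2/(R_1+R_2) = 16×22/69 = 5.1 V.
Assume saturation: I_D = (k_n/2)(V_GS − V_t)² with V_GS = V_G − I_D·R_S = 5.1 − 3.9·I_D.
Substituting gives 22.8·I_D² − 50.4·I_D + 26.7 = 0, with roots I_D = 0.885 or 1.32 mA.
The root I_D = 1.32 mA gives V_GS = -0.0592 V ≤ V_t, so take I_D = 0.885 mA.
Then V_GS = 1.65 V and V_DS = V_DD − I_D(R_D+R_S) = 16 − 0.885×4.72 = 11.8 V.
Saturation requires V_DS ≥ V_GS − V_t = 0.768 V; 11.8 ≥ 0.768 ✓.

I_D ≈ 0.89 mA, V_DS ≈ 12 V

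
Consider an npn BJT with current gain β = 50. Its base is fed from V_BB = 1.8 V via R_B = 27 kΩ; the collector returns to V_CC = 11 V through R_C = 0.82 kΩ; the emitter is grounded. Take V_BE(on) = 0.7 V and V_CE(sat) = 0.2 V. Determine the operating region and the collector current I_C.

Assume active. Base-emitter loop: I_B = (V_BB − V_BE)/R_B = (1.8 − 0.7)/27 = 0.0407 mA.
I_C = β·I_B = 50×0.0407 = 2.04 mA.
V_CE = V_CC − I_C·R_C = 11 − 2.04×0.82 = 9.33 V > V_CE(sat), so the active-region assumption holds.

active; I_C ≈ 2 mA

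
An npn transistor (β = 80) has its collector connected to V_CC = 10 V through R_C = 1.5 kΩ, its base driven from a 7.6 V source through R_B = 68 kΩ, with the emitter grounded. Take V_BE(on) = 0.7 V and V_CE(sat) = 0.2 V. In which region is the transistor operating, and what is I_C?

saturation; I_C ≈ 6.5 mA

Assume active: I_B = (7.6 − 0.7)/68 = 0.101 mA, giving I_C = β·I_B = 8.12 mA.
But then V_CE = 10 − 8.12×1.5 = -2.18 V < V_CE(sat) = 0.2 V — impossible in the active region.
So the transistor is saturated. With V_CE = 0.2 V, I_C = (V_CC − 0.2)/R_C = 9.8/1.5 = 6.53 mA.
Check: β·I_B = 8.12 mA > I_C = 6.53 mA, confirming saturation.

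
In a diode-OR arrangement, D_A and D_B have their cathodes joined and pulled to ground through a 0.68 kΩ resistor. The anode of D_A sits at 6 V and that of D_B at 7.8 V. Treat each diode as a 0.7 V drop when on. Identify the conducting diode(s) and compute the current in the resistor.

Only D_B conducts; I_R ≈ 10 mA

Assume both conduct. Then node N would need to be at both 6−0.7 = 5.3 V and 7.8−0.7 = 7.1 V, which is impossible.
Assume only D_B conducts: V_N = 7.8 − 0.7 = 7.1 V, so I_R = 7.1/0.68 = 10.4 mA.
Check D_A: its anode-to-cathode voltage is 6 − 7.1 = -1.1 V < 0.7 V, so it is off. The assumption is consistent.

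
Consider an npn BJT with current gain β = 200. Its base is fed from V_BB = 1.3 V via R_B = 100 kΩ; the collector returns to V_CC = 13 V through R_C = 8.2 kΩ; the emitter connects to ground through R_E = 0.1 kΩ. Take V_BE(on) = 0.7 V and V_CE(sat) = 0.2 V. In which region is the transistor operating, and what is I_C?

active; I_C ≈ 1 mA

Assume active. Base-emitter loop: I_B = (V_BB − V_BE)/(R_B + (β+1)R_E) = (1.3 − 0.7)/(100 + 201×0.1) = 0.005 mA.
I_C = β·I_B = 200×0.005 = 0.999 mA.
V_CE = V_CC − I_C·R_C − I_E·R_E = 13 − 0.999×8.2 − 1×0.1 = 4.71 V > V_CE(sat), so the active-region assumption holds.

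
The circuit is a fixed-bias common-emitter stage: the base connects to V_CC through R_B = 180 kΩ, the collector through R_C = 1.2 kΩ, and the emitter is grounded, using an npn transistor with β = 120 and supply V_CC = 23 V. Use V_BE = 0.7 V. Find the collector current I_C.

Base loop: V_CC = I_B·R_B + V_BE, so I_B = (23 − 0.7)/180 kΩ = 0.124 mA.
In the active region I_C = β·I_B = 120 × 0.124 = 14.9 mA.
Collector loop: V_CE = V_CC − I_C·R_C = 23 − 14.9×1.2 = 5.16 V.
Since V_CE = 5.16 V > V_CE(sat) ≈ 0.2 V, the transistor is in the active region as assumed.

I_C ≈ 15 mA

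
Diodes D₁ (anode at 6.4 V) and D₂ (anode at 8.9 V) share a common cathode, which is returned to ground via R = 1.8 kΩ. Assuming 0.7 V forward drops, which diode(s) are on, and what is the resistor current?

Only D₂ conducts; I_R ≈ 4.6 mA

Assume both conduct. Then node N would need to be at both 6.4−0.7 = 5.7 V and 8.9−0.7 = 8.2 V, which is impossible.
Assume only D₂ conducts: V_N = 8.9 − 0.7 = 8.2 V, so I_R = 8.2/1.8 = 4.56 mA.
Check D₁: its anode-to-cathode voltage is 6.4 − 8.2 = -1.8 V < 0.7 V, so it is off. The assumption is consistent.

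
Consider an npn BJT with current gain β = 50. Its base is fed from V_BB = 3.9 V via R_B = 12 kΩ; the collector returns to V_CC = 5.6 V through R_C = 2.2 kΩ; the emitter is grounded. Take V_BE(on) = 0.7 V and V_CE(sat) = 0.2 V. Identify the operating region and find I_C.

Assume active: I_B = (3.9 − 0.7)/12 = 0.267 mA, giving I_C = β·I_B = 13.3 mA.
But then V_CE = 5.6 − 13.3×2.2 = -23.7 V < V_CE(sat) = 0.2 V — impossible in the active region.
So the transistor is saturated. With V_CE = 0.2 V, I_C = (V_CC − 0.2)/R_C = 5.4/2.2 = 2.45 mA.
Check: β·I_B = 13.3 mA > I_C = 2.45 mA, confirming saturation.

saturation; I_C ≈ 2.5 mA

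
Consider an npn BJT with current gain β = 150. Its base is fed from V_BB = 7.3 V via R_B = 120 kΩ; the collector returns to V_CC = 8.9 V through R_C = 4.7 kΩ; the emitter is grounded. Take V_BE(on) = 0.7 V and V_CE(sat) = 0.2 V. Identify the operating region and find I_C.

Assume active: I_B = (7.3 − 0.7)/120 = 0.055 mA, giving I_C = β·I_B = 8.25 mA.
But then V_CE = 8.9 − 8.25×4.7 = -29.9 V < V_CE(sat) = 0.2 V — impossible in the active region.
So the transistor is saturated. With V_CE = 0.2 V, I_C = (V_CC − 0.2)/R_C = 8.7/4.7 = 1.85 mA.
Check: β·I_B = 8.25 mA > I_C = 1.85 mA, confirming saturation.

saturation; I_C ≈ 1.9 mA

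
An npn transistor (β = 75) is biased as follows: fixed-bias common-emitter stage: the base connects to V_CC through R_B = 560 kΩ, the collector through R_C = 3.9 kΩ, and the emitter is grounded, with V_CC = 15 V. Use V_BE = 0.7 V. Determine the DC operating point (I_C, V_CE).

I_C ≈ 1.9 mA, V_CE ≈ 7.5 V

Base loop: V_CC = I_B·R_B + V_BE, so I_B = (15 − 0.7)/560 kΩ = 0.0255 mA.
In the active region I_C = β·I_B = 75 × 0.0255 = 1.92 mA.
Collector loop: V_CE = V_CC − I_C·R_C = 15 − 1.92×3.9 = 7.53 V.
Since V_CE = 7.53 V > V_CE(sat) ≈ 0.2 V, the transistor is in the active region as assumed.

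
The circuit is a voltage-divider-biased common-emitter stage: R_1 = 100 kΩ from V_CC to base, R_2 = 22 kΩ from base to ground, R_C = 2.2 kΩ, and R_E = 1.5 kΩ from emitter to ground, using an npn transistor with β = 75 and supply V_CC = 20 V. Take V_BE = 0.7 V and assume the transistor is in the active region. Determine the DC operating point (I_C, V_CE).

I_C ≈ 1.7 mA, V_CE ≈ 14 V

Thevenize the base divider: V_Th = V_CC·R_2/(R_1+R_2) = 20×22/122 = 3.61 V, R_Th = R_1‖R_2 = 18 kΩ.
Base-emitter loop: V_Th = I_B·R_Th + V_BE + (β+1)I_B·R_E, so I_B = (3.61 − 0.7) / (18 + 76×1.5) = 0.022 mA.
I_C = β·I_B = 75×0.022 = 1.65 mA, and I_E = (β+1)I_B = 1.67 mA.
V_CE = V_CC − I_C·R_C − I_E·R_E = 20 − 1.65×2.2 − 1.67×1.5 = 13.9 V.
V_CE = 13.9 V > 0.2 V confirms active-region operation.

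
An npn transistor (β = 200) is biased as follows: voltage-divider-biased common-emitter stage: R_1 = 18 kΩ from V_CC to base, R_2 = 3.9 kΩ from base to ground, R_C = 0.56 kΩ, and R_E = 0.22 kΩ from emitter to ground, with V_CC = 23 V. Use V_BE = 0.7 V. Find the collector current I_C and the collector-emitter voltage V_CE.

I_C ≈ 14 mA, V_CE ≈ 12 V

Thevenize the base divider: V_Th = V_CC·R_2/(R_1+R_2) = 23×3.9/21.9 = 4.1 V, R_Th = R_1‖R_2 = 3.21 kΩ.
Base-emitter loop: V_Th = I_B·R_Th + V_BE + (β+1)I_B·R_E, so I_B = (4.1 − 0.7) / (3.21 + 201×0.22) = 0.0716 mA.
I_C = β·I_B = 200×0.0716 = 14.3 mA, and I_E = (β+1)I_B = 14.4 mA.
V_CE = V_CC − I_C·R_C − I_E·R_E = 23 − 14.3×0.56 − 14.4×0.22 = 11.8 V.
V_CE = 11.8 V > 0.2 V confirms active-region operation.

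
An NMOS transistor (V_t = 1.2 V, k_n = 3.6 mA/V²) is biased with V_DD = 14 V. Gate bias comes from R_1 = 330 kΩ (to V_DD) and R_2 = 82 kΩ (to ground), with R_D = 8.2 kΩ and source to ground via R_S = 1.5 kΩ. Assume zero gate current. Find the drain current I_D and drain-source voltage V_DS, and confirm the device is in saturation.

I_D ≈ 0.66 mA, V_DS ≈ 7.6 V

V_G = V_DD·R_2/(R_1+R_2) = 14×82/412 = 2.79 V.
Assume saturation: I_D = (k_n/2)(V_GS − V_t)² with V_GS = V_G − I_D·R_S = 2.79 − 1.5·I_D.
Substituting gives 4.05·I_D² − 9.57·I_D + 4.53 = 0, with roots I_D = 0.655 or 1.71 mA.
The root I_D = 1.71 mA gives V_GS = 0.226 V ≤ V_t, so take I_D = 0.655 mA.
Then V_GS = 1.8 V and V_DS = V_DD − I_D(R_D+R_S) = 14 − 0.655×9.7 = 7.64 V.
Saturation requires V_DS ≥ V_GS − V_t = 0.603 V; 7.64 ≥ 0.603 ✓.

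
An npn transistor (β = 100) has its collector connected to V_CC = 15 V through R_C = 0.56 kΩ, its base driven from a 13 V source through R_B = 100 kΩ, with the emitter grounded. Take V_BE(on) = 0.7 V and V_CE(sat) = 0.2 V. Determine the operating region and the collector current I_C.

Assume active. Base-emitter loop: I_B = (V_BB − V_BE)/R_B = (13 − 0.7)/100 = 0.123 mA.
I_C = β·I_B = 100×0.123 = 12.3 mA.
V_CE = V_CC − I_C·R_C = 15 − 12.3×0.56 = 8.11 V > V_CE(sat), so the active-region assumption holds.

active; I_C ≈ 12 mA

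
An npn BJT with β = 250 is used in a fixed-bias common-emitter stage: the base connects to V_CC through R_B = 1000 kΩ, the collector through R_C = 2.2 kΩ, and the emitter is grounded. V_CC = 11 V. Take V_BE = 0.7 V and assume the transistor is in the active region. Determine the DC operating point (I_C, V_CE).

I_C ≈ 2.6 mA, V_CE ≈ 5.3 V

Base loop: V_CC = I_B·R_B + V_BE, so I_B = (11 − 0.7)/1000 kΩ = 0.0103 mA.
In the active region I_C = β·I_B = 250 × 0.0103 = 2.58 mA.
Collector loop: V_CE = V_CC − I_C·R_C = 11 − 2.58×2.2 = 5.33 V.
Since V_CE = 5.33 V > V_CE(sat) ≈ 0.2 V, the transistor is in the active region as assumed.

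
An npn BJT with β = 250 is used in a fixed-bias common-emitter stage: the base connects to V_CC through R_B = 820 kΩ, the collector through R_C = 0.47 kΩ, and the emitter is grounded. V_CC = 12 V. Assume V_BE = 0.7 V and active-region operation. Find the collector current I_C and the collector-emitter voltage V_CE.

Base loop: V_CC = I_B·R_B + V_BE, so I_B = (12 − 0.7)/820 kΩ = 0.0138 mA.
In the active region I_C = β·I_B = 250 × 0.0138 = 3.45 mA.
Collector loop: V_CE = V_CC − I_C·R_C = 12 − 3.45×0.47 = 10.4 V.
Since V_CE = 10.4 V > V_CE(sat) ≈ 0.2 V, the transistor is in the active region as assumed.

I_C ≈ 3.4 mA, V_CE ≈ 10 V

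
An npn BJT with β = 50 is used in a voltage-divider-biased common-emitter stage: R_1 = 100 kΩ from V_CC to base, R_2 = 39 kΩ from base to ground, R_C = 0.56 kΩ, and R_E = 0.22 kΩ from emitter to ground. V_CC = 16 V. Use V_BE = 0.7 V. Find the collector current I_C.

I_C ≈ 4.8 mA

Thevenize the base divider: V_Th = V_CC·R_2/(R_1+R_2) = 16×39/139 = 4.49 V, R_Th = R_1‖R_2 = 28.1 kΩ.
Base-emitter loop: V_Th = I_B·R_Th + V_BE + (β+1)I_B·R_E, so I_B = (4.49 − 0.7) / (28.1 + 51×0.22) = 0.0965 mA.
I_C = β·I_B = 50×0.0965 = 4.82 mA, and I_E = (β+1)I_B = 4.92 mA.
V_CE = V_CC − I_C·R_C − I_E·R_E = 16 − 4.82×0.56 − 4.92×0.22 = 12.2 V.
V_CE = 12.2 V > 0.2 V confirms active-region operation.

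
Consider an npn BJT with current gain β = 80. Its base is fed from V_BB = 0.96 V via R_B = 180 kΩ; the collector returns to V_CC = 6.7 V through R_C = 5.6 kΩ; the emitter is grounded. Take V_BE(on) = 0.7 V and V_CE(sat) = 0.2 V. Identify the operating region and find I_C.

active; I_C ≈ 0.12 mA

Assume active. Base-emitter loop: I_B = (V_BB − V_BE)/R_B = (0.96 − 0.7)/180 = 0.00144 mA.
I_C = β·I_B = 80×0.00144 = 0.116 mA.
V_CE = V_CC − I_C·R_C = 6.7 − 0.116×5.6 = 6.05 V > V_CE(sat), so the active-region assumption holds.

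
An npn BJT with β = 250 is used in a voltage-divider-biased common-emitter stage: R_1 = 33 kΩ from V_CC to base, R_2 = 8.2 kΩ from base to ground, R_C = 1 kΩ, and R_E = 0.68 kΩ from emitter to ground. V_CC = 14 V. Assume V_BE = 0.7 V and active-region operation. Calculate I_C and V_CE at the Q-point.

Thevenize the base divider: V_Th = V_CC·R_2/(R_1+R_2) = 14×8.2/41.2 = 2.79 V, R_Th = R_1‖R_2 = 6.57 kΩ.
Base-emitter loop: V_Th = I_B·R_Th + V_BE + (β+1)I_B·R_E, so I_B = (2.79 − 0.7) / (6.57 + 251×0.68) = 0.0118 mA.
I_C = β·I_B = 250×0.0118 = 2.94 mA, and I_E = (β+1)I_B = 2.95 mA.
V_CE = V_CC − I_C·R_C − I_E·R_E = 14 − 2.94×1 − 2.95×0.68 = 9.05 V.
V_CE = 9.05 V > 0.2 V confirms active-region operation.

I_C ≈ 2.9 mA, V_CE ≈ 9 V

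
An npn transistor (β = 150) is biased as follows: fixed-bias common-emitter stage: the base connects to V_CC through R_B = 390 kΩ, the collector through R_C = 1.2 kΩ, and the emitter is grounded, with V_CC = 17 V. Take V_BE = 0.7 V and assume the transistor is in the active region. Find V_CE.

V_CE ≈ 9.5 V

Base loop: V_CC = I_B·R_B + V_BE, so I_B = (17 − 0.7)/390 kΩ = 0.0418 mA.
In the active region I_C = β·I_B = 150 × 0.0418 = 6.27 mA.
Collector loop: V_CE = V_CC − I_C·R_C = 17 − 6.27×1.2 = 9.48 V.
Since V_CE = 9.48 V > V_CE(sat) ≈ 0.2 V, the transistor is in the active region as assumed.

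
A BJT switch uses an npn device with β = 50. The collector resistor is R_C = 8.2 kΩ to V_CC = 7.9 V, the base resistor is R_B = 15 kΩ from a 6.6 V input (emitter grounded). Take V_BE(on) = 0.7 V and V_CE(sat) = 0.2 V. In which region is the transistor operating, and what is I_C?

saturation; I_C ≈ 0.94 mA

Assume active: I_B = (6.6 − 0.7)/15 = 0.393 mA, giving I_C = β·I_B = 19.7 mA.
But then V_CE = 7.9 − 19.7×8.2 = -153 V < V_CE(sat) = 0.2 V — impossible in the active region.
So the transistor is saturated. With V_CE = 0.2 V, I_C = (V_CC − 0.2)/R_C = 7.7/8.2 = 0.939 mA.
Check: β·I_B = 19.7 mA > I_C = 0.939 mA, confirming saturation.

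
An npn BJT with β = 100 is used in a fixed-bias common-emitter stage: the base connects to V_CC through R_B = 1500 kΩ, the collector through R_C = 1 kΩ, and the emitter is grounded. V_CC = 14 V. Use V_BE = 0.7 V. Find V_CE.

Base loop: V_CC = I_B·R_B + V_BE, so I_B = (14 − 0.7)/1500 kΩ = 0.00887 mA.
In the active region I_C = β·I_B = 100 × 0.00887 = 0.887 mA.
Collector loop: V_CE = V_CC − I_C·R_C = 14 − 0.887×1 = 13.1 V.
Since V_CE = 13.1 V > V_CE(sat) ≈ 0.2 V, the transistor is in the active region as assumed.

V_CE ≈ 13 V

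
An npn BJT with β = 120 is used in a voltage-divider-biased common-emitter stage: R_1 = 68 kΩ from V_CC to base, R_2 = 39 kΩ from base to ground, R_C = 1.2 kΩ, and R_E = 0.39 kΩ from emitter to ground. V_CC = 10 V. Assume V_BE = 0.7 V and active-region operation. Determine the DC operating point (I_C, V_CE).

I_C ≈ 4.9 mA, V_CE ≈ 2.2 V

Thevenize the base divider: V_Th = V_CC·R_2/(R_1+R_2) = 10×39/107 = 3.64 V, R_Th = R_1‖R_2 = 24.8 kΩ.
Base-emitter loop: V_Th = I_B·R_Th + V_BE + (β+1)I_B·R_E, so I_B = (3.64 − 0.7) / (24.8 + 121×0.39) = 0.0409 mA.
I_C = β·I_B = 120×0.0409 = 4.91 mA, and I_E = (β+1)I_B = 4.95 mA.
V_CE = V_CC − I_C·R_C − I_E·R_E = 10 − 4.91×1.2 − 4.95×0.39 = 2.18 V.
V_CE = 2.18 V > 0.2 V confirms active-region operation.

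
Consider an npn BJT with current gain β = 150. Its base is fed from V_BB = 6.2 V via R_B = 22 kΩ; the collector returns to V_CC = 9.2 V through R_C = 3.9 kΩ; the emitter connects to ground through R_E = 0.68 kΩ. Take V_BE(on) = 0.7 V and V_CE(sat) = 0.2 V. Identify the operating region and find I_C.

Assume active: I_B = (6.2 − 0.7)/(22 + 151×0.68) = 0.0441 mA, I_C = β·I_B = 6.62 mA.
Then V_CE = 9.2 − 6.62×3.9 − 6.66×0.68 = -21.1 V < 0.2 V — the active assumption fails.
Re-solve with V_CE = 0.2 V. KCL at the emitter: V_E/R_E = (V_BB−0.7−V_E)/R_B + (V_CC−0.2−V_E)/R_C, giving V_E = 1.44 V.
I_C = (V_CC − 0.2 − V_E)/R_C = (9 − 1.44)/3.9 = 1.94 mA.
Check: I_B = (5.5 − 1.44)/22 = 0.184 mA, and β·I_B = 27.7 mA > I_C, confirming saturation.

saturation; I_C ≈ 1.9 mA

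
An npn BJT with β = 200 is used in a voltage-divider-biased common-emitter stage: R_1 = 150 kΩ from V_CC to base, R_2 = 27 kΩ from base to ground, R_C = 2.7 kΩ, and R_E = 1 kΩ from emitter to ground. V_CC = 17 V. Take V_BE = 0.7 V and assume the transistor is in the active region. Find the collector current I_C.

Thevenize the base divider: V_Th = V_CC·R_2/(R_1+R_2) = 17×27/177 = 2.59 V, R_Th = R_1‖R_2 = 22.9 kΩ.
Base-emitter loop: V_Th = I_B·R_Th + V_BE + (β+1)I_B·R_E, so I_B = (2.59 − 0.7) / (22.9 + 201×1) = 0.00846 mA.
I_C = β·I_B = 200×0.00846 = 1.69 mA, and I_E = (β+1)I_B = 1.7 mA.
V_CE = V_CC − I_C·R_C − I_E·R_E = 17 − 1.69×2.7 − 1.7×1 = 10.7 V.
V_CE = 10.7 V > 0.2 V confirms active-region operation.

I_C ≈ 1.7 mA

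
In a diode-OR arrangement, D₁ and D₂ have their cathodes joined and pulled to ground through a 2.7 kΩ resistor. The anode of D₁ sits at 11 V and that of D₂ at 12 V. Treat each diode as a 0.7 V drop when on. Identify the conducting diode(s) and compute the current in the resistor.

Only D₂ conducts; I_R ≈ 4.2 mA

Assume both conduct. Then node N would need to be at both 11−0.7 = 10.3 V and 12−0.7 = 11.3 V, which is impossible.
Assume only D₂ conducts: V_N = 12 − 0.7 = 11.3 V, so I_R = 11.3/2.7 = 4.19 mA.
Check D₁: its anode-to-cathode voltage is 11 − 11.3 = -0.3 V < 0.7 V, so it is off. The assumption is consistent.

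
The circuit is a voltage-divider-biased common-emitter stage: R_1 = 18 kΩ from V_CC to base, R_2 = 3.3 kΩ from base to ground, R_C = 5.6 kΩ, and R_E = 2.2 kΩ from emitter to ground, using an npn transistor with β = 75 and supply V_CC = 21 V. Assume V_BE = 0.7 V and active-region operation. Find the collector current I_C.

I_C ≈ 1.1 mA

Thevenize the base divider: V_Th = V_CC·R_2/(R_1+R_2) = 21×3.3/21.3 = 3.25 V, R_Th = R_1‖R_2 = 2.79 kΩ.
Base-emitter loop: V_Th = I_B·R_Th + V_BE + (β+1)I_B·R_E, so I_B = (3.25 − 0.7) / (2.79 + 76×2.2) = 0.015 mA.
I_C = β·I_B = 75×0.015 = 1.13 mA, and I_E = (β+1)I_B = 1.14 mA.
V_CE = V_CC − I_C·R_C − I_E·R_E = 21 − 1.13×5.6 − 1.14×2.2 = 12.2 V.
V_CE = 12.2 V > 0.2 V confirms active-region operation.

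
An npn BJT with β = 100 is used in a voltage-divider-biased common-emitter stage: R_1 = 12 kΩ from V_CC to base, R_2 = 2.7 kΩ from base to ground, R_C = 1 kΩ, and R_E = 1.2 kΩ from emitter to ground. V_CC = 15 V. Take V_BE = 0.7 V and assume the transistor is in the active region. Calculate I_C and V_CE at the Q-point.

Thevenize the base divider: V_Th = V_CC·R_2/(R_1+R_2) = 15×2.7/14.7 = 2.76 V, R_Th = R_1‖R_2 = 2.2 kΩ.
Base-emitter loop: V_Th = I_B·R_Th + V_BE + (β+1)I_B·R_E, so I_B = (2.76 − 0.7) / (2.2 + 101×1.2) = 0.0167 mA.
I_C = β·I_B = 100×0.0167 = 1.67 mA, and I_E = (β+1)I_B = 1.68 mA.
V_CE = V_CC − I_C·R_C − I_E·R_E = 15 − 1.67×1 − 1.68×1.2 = 11.3 V.
V_CE = 11.3 V > 0.2 V confirms active-region operation.

I_C ≈ 1.7 mA, V_CE ≈ 11 V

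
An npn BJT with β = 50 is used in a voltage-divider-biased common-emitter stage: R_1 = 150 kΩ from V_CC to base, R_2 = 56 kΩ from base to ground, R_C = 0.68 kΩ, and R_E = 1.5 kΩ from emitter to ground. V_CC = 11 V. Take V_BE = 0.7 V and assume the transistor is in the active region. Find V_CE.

V_CE ≈ 8.8 V

Thevenize the base divider: V_Th = V_CC·R_2/(R_1+R_2) = 11×56/206 = 2.99 V, R_Th = R_1‖R_2 = 40.8 kΩ.
Base-emitter loop: V_Th = I_B·R_Th + V_BE + (β+1)I_B·R_E, so I_B = (2.99 − 0.7) / (40.8 + 51×1.5) = 0.0195 mA.
I_C = β·I_B = 50×0.0195 = 0.976 mA, and I_E = (β+1)I_B = 0.996 mA.
V_CE = V_CC − I_C·R_C − I_E·R_E = 11 − 0.976×0.68 − 0.996×1.5 = 8.84 V.
V_CE = 8.84 V > 0.2 V confirms active-region operation.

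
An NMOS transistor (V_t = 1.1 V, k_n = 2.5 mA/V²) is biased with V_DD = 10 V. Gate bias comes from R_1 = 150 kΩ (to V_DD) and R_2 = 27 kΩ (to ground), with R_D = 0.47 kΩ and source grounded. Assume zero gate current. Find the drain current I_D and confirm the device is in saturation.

V_G = V_DD·R_2/(R_1+R_2) = 10×27/177 = 1.53 V. With the source grounded, V_GS = V_G = 1.53 V.
Assume saturation: I_D = (k_n/2)(V_GS − V_t)² = (2.5/2)×(1.53 − 1.1)² = 1.25×0.425² = 0.226 mA.
V_DS = V_DD − I_D·R_D = 10 − 0.226×0.47 = 9.89 V.
Saturation requires V_DS ≥ V_GS − V_t = 0.425 V; 9.89 ≥ 0.425 ✓.

I_D ≈ 0.23 mA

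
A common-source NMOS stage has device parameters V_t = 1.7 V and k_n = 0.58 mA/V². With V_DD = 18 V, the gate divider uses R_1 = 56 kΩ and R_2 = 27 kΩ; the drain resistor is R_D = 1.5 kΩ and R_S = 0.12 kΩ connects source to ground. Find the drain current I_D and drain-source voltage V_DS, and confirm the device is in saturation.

I_D ≈ 3.9 mA, V_DS ≈ 12 V

V_G = V_DD·R_2/(R_1+R_2) = 18×27/83 = 5.86 V.
Assume saturation: I_D = (k_n/2)(V_GS − V_t)² with V_GS = V_G − I_D·R_S = 5.86 − 0.12·I_D.
Substituting gives 0.00418·I_D² − 1.29·I_D + 5.01 = 0, with roots I_D = 3.93 or 305 mA.
The root I_D = 305 mA gives V_GS = -30.7 V ≤ V_t, so take I_D = 3.93 mA.
Then V_GS = 5.38 V and V_DS = V_DD − I_D(R_D+R_S) = 18 − 3.93×1.62 = 11.6 V.
Saturation requires V_DS ≥ V_GS − V_t = 3.68 V; 11.6 ≥ 3.68 ✓.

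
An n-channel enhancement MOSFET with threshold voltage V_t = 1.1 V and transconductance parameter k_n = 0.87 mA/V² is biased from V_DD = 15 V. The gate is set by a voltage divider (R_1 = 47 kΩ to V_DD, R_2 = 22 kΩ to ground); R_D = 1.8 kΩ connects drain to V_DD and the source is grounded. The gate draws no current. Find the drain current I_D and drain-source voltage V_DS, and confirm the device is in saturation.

I_D ≈ 5.9 mA, V_DS ≈ 4.4 V

V_G = V_DD·R_2/(R_1+R_2) = 15×22/69 = 4.78 V. With the source grounded, V_GS = V_G = 4.78 V.
Assume saturation: I_D = (k_n/2)(V_GS − V_t)² = (0.87/2)×(4.78 − 1.1)² = 0.435×3.68² = 5.9 mA.
V_DS = V_DD − I_D·R_D = 15 − 5.9×1.8 = 4.38 V.
Saturation requires V_DS ≥ V_GS − V_t = 3.68 V; 4.38 ≥ 3.68 ✓.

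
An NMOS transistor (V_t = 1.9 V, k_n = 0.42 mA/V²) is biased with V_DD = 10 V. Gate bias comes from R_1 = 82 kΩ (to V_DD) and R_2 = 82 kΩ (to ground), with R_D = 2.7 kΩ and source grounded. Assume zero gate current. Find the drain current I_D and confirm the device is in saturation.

I_D ≈ 2 mA

V_G = V_DD·R_2/(R_1+R_2) = 10×82/164 = 5 V. With the source grounded, V_GS = V_G = 5 V.
Assume saturation: I_D = (k_n/2)(V_GS − V_t)² = (0.42/2)×(5 − 1.9)² = 0.21×3.1² = 2.02 mA.
V_DS = V_DD − I_D·R_D = 10 − 2.02×2.7 = 4.55 V.
Saturation requires V_DS ≥ V_GS − V_t = 3.1 V; 4.55 ≥ 3.1 ✓.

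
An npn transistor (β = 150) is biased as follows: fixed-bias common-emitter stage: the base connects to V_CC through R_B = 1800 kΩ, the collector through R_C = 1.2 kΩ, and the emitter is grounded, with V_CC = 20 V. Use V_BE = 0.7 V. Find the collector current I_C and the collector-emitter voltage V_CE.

Base loop: V_CC = I_B·R_B + V_BE, so I_B = (20 − 0.7)/1800 kΩ = 0.0107 mA.
In the active region I_C = β·I_B = 150 × 0.0107 = 1.61 mA.
Collector loop: V_CE = V_CC − I_C·R_C = 20 − 1.61×1.2 = 18.1 V.
Since V_CE = 18.1 V > V_CE(sat) ≈ 0.2 V, the transistor is in the active region as assumed.

I_C ≈ 1.6 mA, V_CE ≈ 18 V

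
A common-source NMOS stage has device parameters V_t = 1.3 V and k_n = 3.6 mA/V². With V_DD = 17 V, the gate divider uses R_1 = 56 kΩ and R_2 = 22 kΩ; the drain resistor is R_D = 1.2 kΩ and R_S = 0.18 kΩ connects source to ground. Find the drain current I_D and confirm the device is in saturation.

V_G = V_DD·R_2/(R_1+R_2) = 17×22/78 = 4.79 V.
Assume saturation: I_D = (k_n/2)(V_GS − V_t)² with V_GS = V_G − I_D·R_S = 4.79 − 0.18·I_D.
Substituting gives 0.0583·I_D² − 3.26·I_D + 22 = 0, with roots I_D = 7.83 or 48.1 mA.
The root I_D = 48.1 mA gives V_GS = -3.87 V ≤ V_t, so take I_D = 7.83 mA.
Then V_GS = 3.39 V and V_DS = V_DD − I_D(R_D+R_S) = 17 − 7.83×1.38 = 6.2 V.
Saturation requires V_DS ≥ V_GS − V_t = 2.09 V; 6.2 ≥ 2.09 ✓.

I_D ≈ 7.8 mA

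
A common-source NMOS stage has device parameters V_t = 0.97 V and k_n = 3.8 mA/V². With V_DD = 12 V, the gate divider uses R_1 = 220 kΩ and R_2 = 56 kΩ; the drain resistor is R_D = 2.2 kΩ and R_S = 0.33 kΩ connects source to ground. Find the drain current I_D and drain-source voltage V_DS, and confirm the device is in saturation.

I_D ≈ 1.6 mA, V_DS ≈ 7.9 V

V_G = V_DD·R_2/(R_1+R_2) = 12×56/276 = 2.43 V.
Assume saturation: I_D = (k_n/2)(V_GS − V_t)² with V_GS = V_G − I_D·R_S = 2.43 − 0.33·I_D.
Substituting gives 0.207·I_D² − 2.84·I_D + 4.08 = 0, with roots I_D = 1.63 or 12.1 mA.
The root I_D = 12.1 mA gives V_GS = -1.55 V ≤ V_t, so take I_D = 1.63 mA.
Then V_GS = 1.9 V and V_DS = V_DD − I_D(R_D+R_S) = 12 − 1.63×2.53 = 7.87 V.
Saturation requires V_DS ≥ V_GS − V_t = 0.927 V; 7.87 ≥ 0.927 ✓.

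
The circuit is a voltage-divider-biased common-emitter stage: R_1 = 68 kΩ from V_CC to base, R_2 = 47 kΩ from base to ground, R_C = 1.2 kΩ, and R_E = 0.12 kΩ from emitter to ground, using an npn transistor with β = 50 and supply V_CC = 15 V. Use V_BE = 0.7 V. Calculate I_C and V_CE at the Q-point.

I_C ≈ 8 mA, V_CE ≈ 4.4 V

Thevenize the base divider: V_Th = V_CC·R_2/(R_1+R_2) = 15×47/115 = 6.13 V, R_Th = R_1‖R_2 = 27.8 kΩ.
Base-emitter loop: V_Th = I_B·R_Th + V_BE + (β+1)I_B·R_E, so I_B = (6.13 − 0.7) / (27.8 + 51×0.12) = 0.16 mA.
I_C = β·I_B = 50×0.16 = 8.01 mA, and I_E = (β+1)I_B = 8.17 mA.
V_CE = V_CC − I_C·R_C − I_E·R_E = 15 − 8.01×1.2 − 8.17×0.12 = 4.41 V.
V_CE = 4.41 V > 0.2 V confirms active-region operation.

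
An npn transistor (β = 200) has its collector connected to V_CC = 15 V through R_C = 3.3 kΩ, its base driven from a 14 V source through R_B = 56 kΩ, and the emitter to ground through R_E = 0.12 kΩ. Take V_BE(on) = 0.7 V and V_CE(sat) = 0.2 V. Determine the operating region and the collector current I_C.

saturation; I_C ≈ 4.3 mA

Assume active: I_B = (14 − 0.7)/(56 + 201×0.12) = 0.166 mA, I_C = β·I_B = 33.2 mA.
Then V_CE = 15 − 33.2×3.3 − 33.4×0.12 = -98.6 V < 0.2 V — the active assumption fails.
Re-solve with V_CE = 0.2 V. KCL at the emitter: V_E/R_E = (V_BB−0.7−V_E)/R_B + (V_CC−0.2−V_E)/R_C, giving V_E = 0.546 V.
I_C = (V_CC − 0.2 − V_E)/R_C = (14.8 − 0.546)/3.3 = 4.32 mA.
Check: I_B = (13.3 − 0.546)/56 = 0.228 mA, and β·I_B = 45.6 mA > I_C, confirming saturation.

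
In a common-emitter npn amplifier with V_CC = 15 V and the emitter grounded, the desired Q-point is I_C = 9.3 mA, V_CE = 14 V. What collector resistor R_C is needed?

R_C ≈ 0.11 kΩ

Collector loop: V_CC = I_C·R_C + V_CE.
R_C = (V_CC − V_CE)/I_C = (15 − 14)/9.3 = 0.108 kΩ.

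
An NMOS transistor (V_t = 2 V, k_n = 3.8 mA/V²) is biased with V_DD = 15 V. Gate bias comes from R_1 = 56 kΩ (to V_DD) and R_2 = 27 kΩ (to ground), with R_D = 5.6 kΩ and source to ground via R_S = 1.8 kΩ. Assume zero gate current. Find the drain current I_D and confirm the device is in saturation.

I_D ≈ 1.2 mA

V_G = V_DD·R_2/(R_1+R_2) = 15×27/83 = 4.88 V.
Assume saturation: I_D = (k_n/2)(V_GS − V_t)² with V_GS = V_G − I_D·R_S = 4.88 − 1.8·I_D.
Substituting gives 6.16·I_D² − 20.7·I_D + 15.8 = 0, with roots I_D = 1.16 or 2.2 mA.
The root I_D = 2.2 mA gives V_GS = 0.925 V ≤ V_t, so take I_D = 1.16 mA.
Then V_GS = 2.78 V and V_DS = V_DD − I_D(R_D+R_S) = 15 − 1.16×7.4 = 6.38 V.
Saturation requires V_DS ≥ V_GS − V_t = 0.783 V; 6.38 ≥ 0.783 ✓.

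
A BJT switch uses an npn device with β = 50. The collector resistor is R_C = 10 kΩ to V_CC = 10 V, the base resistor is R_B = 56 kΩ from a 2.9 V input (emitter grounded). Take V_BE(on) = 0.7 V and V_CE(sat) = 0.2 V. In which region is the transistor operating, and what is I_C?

Assume active: I_B = (2.9 − 0.7)/56 = 0.0393 mA, giving I_C = β·I_B = 1.96 mA.
But then V_CE = 10 − 1.96×10 = -9.64 V < V_CE(sat) = 0.2 V — impossible in the active region.
So the transistor is saturated. With V_CE = 0.2 V, I_C = (V_CC − 0.2)/R_C = 9.8/10 = 0.98 mA.
Check: β·I_B = 1.96 mA > I_C = 0.98 mA, confirming saturation.

saturation; I_C ≈ 0.98 mA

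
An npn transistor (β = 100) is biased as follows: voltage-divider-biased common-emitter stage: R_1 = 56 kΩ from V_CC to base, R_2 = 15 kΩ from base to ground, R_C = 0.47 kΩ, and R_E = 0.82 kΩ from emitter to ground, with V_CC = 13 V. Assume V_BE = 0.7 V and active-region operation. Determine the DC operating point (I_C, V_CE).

I_C ≈ 2.2 mA, V_CE ≈ 10 V

Thevenize the base divider: V_Th = V_CC·R_2/(R_1+R_2) = 13×15/71 = 2.75 V, R_Th = R_1‖R_2 = 11.8 kΩ.
Base-emitter loop: V_Th = I_B·R_Th + V_BE + (β+1)I_B·R_E, so I_B = (2.75 − 0.7) / (11.8 + 101×0.82) = 0.0216 mA.
I_C = β·I_B = 100×0.0216 = 2.16 mA, and I_E = (β+1)I_B = 2.18 mA.
V_CE = V_CC − I_C·R_C − I_E·R_E = 13 − 2.16×0.47 − 2.18×0.82 = 10.2 V.
V_CE = 10.2 V > 0.2 V confirms active-region operation.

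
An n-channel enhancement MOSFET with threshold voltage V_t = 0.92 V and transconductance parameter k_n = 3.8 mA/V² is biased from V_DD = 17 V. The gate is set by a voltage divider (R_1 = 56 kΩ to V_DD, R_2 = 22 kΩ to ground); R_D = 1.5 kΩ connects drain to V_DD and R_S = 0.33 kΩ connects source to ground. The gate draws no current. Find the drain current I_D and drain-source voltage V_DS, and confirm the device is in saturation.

I_D ≈ 6.2 mA, V_DS ≈ 5.6 V

V_G = V_DD·R_2/(R_1+R_2) = 17×22/78 = 4.79 V.
Assume saturation: I_D = (k_n/2)(V_GS − V_t)² with V_GS = V_G − I_D·R_S = 4.79 − 0.33·I_D.
Substituting gives 0.207·I_D² − 5.86·I_D + 28.5 = 0, with roots I_D = 6.25 or 22.1 mA.
The root I_D = 22.1 mA gives V_GS = -2.49 V ≤ V_t, so take I_D = 6.25 mA.
Then V_GS = 2.73 V and V_DS = V_DD − I_D(R_D+R_S) = 17 − 6.25×1.83 = 5.57 V.
Saturation requires V_DS ≥ V_GS − V_t = 1.81 V; 5.57 ≥ 1.81 ✓.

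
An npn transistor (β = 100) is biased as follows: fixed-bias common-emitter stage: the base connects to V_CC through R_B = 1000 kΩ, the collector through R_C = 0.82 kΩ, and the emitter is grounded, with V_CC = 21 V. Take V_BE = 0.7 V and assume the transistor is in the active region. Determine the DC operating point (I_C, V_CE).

Base loop: V_CC = I_B·R_B + V_BE, so I_B = (21 − 0.7)/1000 kΩ = 0.0203 mA.
In the active region I_C = β·I_B = 100 × 0.0203 = 2.03 mA.
Collector loop: V_CE = V_CC − I_C·R_C = 21 − 2.03×0.82 = 19.3 V.
Since V_CE = 19.3 V > V_CE(sat) ≈ 0.2 V, the transistor is in the active region as assumed.

I_C ≈ 2 mA, V_CE ≈ 19 V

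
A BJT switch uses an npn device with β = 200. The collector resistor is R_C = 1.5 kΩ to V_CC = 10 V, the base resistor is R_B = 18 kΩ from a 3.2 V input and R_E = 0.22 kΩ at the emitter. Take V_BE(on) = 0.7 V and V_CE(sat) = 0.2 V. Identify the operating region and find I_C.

saturation; I_C ≈ 5.7 mA

Assume active: I_B = (3.2 − 0.7)/(18 + 201×0.22) = 0.0402 mA, I_C = β·I_B = 8.04 mA.
Then V_CE = 10 − 8.04×1.5 − 8.08×0.22 = -3.83 V < 0.2 V — the active assumption fails.
Re-solve with V_CE = 0.2 V. KCL at the emitter: V_E/R_E = (V_BB−0.7−V_E)/R_B + (V_CC−0.2−V_E)/R_C, giving V_E = 1.27 V.
I_C = (V_CC − 0.2 − V_E)/R_C = (9.8 − 1.27)/1.5 = 5.69 mA.
Check: I_B = (2.5 − 1.27)/18 = 0.0685 mA, and β·I_B = 13.7 mA > I_C, confirming saturation.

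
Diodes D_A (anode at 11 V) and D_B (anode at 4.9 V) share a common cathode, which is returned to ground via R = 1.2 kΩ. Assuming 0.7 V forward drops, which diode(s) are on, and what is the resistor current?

Only D_A conducts; I_R ≈ 8.6 mA

Assume both conduct. Then node N would need to be at both 11−0.7 = 10.3 V and 4.9−0.7 = 4.2 V, which is impossible.
Assume only D_A conducts: V_N = 11 − 0.7 = 10.3 V, so I_R = 10.3/1.2 = 8.58 mA.
Check D_B: its anode-to-cathode voltage is 4.9 − 10.3 = -5.4 V < 0.7 V, so it is off. The assumption is consistent.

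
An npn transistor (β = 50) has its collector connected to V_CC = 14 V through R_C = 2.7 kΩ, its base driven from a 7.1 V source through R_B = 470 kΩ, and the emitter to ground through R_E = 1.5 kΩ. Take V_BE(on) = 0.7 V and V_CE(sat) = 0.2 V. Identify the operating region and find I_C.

Assume active. Base-emitter loop: I_B = (V_BB − V_BE)/(R_B + (β+1)R_E) = (7.1 − 0.7)/(470 + 51×1.5) = 0.0117 mA.
I_C = β·I_B = 50×0.0117 = 0.586 mA.
V_CE = V_CC − I_C·R_C − I_E·R_E = 14 − 0.586×2.7 − 0.597×1.5 = 11.5 V > V_CE(sat), so the active-region assumption holds.

active; I_C ≈ 0.59 mA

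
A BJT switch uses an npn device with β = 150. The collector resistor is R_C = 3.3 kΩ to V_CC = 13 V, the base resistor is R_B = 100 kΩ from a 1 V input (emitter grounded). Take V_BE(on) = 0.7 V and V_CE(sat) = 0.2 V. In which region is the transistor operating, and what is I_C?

active; I_C ≈ 0.45 mA

Assume active. Base-emitter loop: I_B = (V_BB − V_BE)/R_B = (1 − 0.7)/100 = 0.003 mA.
I_C = β·I_B = 150×0.003 = 0.45 mA.
V_CE = V_CC − I_C·R_C = 13 − 0.45×3.3 = 11.5 V > V_CE(sat), so the active-region assumption holds.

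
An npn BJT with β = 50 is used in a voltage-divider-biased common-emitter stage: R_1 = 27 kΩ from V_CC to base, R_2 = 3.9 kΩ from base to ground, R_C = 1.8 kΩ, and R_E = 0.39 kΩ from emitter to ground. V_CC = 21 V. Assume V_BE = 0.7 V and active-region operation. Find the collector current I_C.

Thevenize the base divider: V_Th = V_CC·R_2/(R_1+R_2) = 21×3.9/30.9 = 2.65 V, R_Th = R_1‖R_2 = 3.41 kΩ.
Base-emitter loop: V_Th = I_B·R_Th + V_BE + (β+1)I_B·R_E, so I_B = (2.65 − 0.7) / (3.41 + 51×0.39) = 0.0837 mA.
I_C = β·I_B = 50×0.0837 = 4.19 mA, and I_E = (β+1)I_B = 4.27 mA.
V_CE = V_CC − I_C·R_C − I_E·R_E = 21 − 4.19×1.8 − 4.27×0.39 = 11.8 V.
V_CE = 11.8 V > 0.2 V confirms active-region operation.

I_C ≈ 4.2 mA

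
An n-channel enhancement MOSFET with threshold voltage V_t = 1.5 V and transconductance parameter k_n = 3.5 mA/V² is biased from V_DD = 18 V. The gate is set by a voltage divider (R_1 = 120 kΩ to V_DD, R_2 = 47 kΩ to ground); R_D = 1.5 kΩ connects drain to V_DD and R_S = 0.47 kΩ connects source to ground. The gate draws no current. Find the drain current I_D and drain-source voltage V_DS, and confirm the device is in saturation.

V_G = V_DD·R_2/(R_1+R_2) = 18×47/167 = 5.07 V.
Assume saturation: I_D = (k_n/2)(V_GS − V_t)² with V_GS = V_G − I_D·R_S = 5.07 − 0.47·I_D.
Substituting gives 0.387·I_D² − 6.87·I_D + 22.3 = 0, with roots I_D = 4.27 or 13.5 mA.
The root I_D = 13.5 mA gives V_GS = -1.28 V ≤ V_t, so take I_D = 4.27 mA.
Then V_GS = 3.06 V and V_DS = V_DD − I_D(R_D+R_S) = 18 − 4.27×1.97 = 9.6 V.
Saturation requires V_DS ≥ V_GS − V_t = 1.56 V; 9.6 ≥ 1.56 ✓.

I_D ≈ 4.3 mA, V_DS ≈ 9.6 V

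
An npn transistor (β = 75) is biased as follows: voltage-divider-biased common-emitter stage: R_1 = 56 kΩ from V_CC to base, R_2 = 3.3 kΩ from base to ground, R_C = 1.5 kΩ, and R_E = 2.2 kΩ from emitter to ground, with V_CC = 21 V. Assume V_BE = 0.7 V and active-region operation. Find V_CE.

Thevenize the base divider: V_Th = V_CC·R_2/(R_1+R_2) = 21×3.3/59.3 = 1.17 V, R_Th = R_1‖R_2 = 3.12 kΩ.
Base-emitter loop: V_Th = I_B·R_Th + V_BE + (β+1)I_B·R_E, so I_B = (1.17 − 0.7) / (3.12 + 76×2.2) = 0.00275 mA.
I_C = β·I_B = 75×0.00275 = 0.206 mA, and I_E = (β+1)I_B = 0.209 mA.
V_CE = V_CC − I_C·R_C − I_E·R_E = 21 − 0.206×1.5 − 0.209×2.2 = 20.2 V.
V_CE = 20.2 V > 0.2 V confirms active-region operation.

V_CE ≈ 20 V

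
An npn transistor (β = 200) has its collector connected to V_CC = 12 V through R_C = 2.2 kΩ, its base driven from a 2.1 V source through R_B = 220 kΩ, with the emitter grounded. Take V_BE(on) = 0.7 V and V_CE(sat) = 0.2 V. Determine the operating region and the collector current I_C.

active; I_C ≈ 1.3 mA

Assume active. Base-emitter loop: I_B = (V_BB − V_BE)/R_B = (2.1 − 0.7)/220 = 0.00636 mA.
I_C = β·I_B = 200×0.00636 = 1.27 mA.
V_CE = V_CC − I_C·R_C = 12 − 1.27×2.2 = 9.2 V > V_CE(sat), so the active-region assumption holds.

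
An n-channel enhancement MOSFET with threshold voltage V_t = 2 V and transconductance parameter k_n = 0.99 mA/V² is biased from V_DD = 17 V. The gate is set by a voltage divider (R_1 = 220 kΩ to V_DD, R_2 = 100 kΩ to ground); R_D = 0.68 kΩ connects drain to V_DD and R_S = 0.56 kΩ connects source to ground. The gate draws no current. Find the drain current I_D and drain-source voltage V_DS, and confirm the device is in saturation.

I_D ≈ 2.2 mA, V_DS ≈ 14 V

V_G = V_DD·R_2/(R_1+R_2) = 17×100/320 = 5.31 V.
Assume saturation: I_D = (k_n/2)(V_GS − V_t)² with V_GS = V_G − I_D·R_S = 5.31 − 0.56·I_D.
Substituting gives 0.155·I_D² − 2.84·I_D + 5.43 = 0, with roots I_D = 2.17 or 16.1 mA.
The root I_D = 16.1 mA gives V_GS = -3.7 V ≤ V_t, so take I_D = 2.17 mA.
Then V_GS = 4.1 V and V_DS = V_DD − I_D(R_D+R_S) = 17 − 2.17×1.24 = 14.3 V.
Saturation requires V_DS ≥ V_GS − V_t = 2.1 V; 14.3 ≥ 2.1 ✓.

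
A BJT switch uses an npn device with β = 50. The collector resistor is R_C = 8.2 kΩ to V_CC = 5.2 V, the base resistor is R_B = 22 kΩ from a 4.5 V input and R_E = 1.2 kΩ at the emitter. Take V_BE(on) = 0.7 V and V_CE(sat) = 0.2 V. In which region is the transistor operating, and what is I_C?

Assume active: I_B = (4.5 − 0.7)/(22 + 51×1.2) = 0.0457 mA, I_C = β·I_B = 2.28 mA.
Then V_CE = 5.2 − 2.28×8.2 − 2.33×1.2 = -16.3 V < 0.2 V — the active assumption fails.
Re-solve with V_CE = 0.2 V. KCL at the emitter: V_E/R_E = (V_BB−0.7−V_E)/R_B + (V_CC−0.2−V_E)/R_C, giving V_E = 0.782 V.
I_C = (V_CC − 0.2 − V_E)/R_C = (5 − 0.782)/8.2 = 0.514 mA.
Check: I_B = (3.8 − 0.782)/22 = 0.137 mA, and β·I_B = 6.86 mA > I_C, confirming saturation.

saturation; I_C ≈ 0.51 mA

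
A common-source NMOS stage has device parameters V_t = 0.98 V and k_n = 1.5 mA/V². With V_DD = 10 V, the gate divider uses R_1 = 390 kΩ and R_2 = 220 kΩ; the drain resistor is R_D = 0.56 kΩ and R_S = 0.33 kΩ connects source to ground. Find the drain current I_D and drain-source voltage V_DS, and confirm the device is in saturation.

V_G = V_DD·R_2/(R_1+R_2) = 10×220/610 = 3.61 V.
Assume saturation: I_D = (k_n/2)(V_GS − V_t)² with V_GS = V_G − I_D·R_S = 3.61 − 0.33·I_D.
Substituting gives 0.0817·I_D² − 2.3·I_D + 5.17 = 0, with roots I_D = 2.47 or 25.7 mA.
The root I_D = 25.7 mA gives V_GS = -4.87 V ≤ V_t, so take I_D = 2.47 mA.
Then V_GS = 2.79 V and V_DS = V_DD − I_D(R_D+R_S) = 10 − 2.47×0.89 = 7.81 V.
Saturation requires V_DS ≥ V_GS − V_t = 1.81 V; 7.81 ≥ 1.81 ✓.

I_D ≈ 2.5 mA, V_DS ≈ 7.8 V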